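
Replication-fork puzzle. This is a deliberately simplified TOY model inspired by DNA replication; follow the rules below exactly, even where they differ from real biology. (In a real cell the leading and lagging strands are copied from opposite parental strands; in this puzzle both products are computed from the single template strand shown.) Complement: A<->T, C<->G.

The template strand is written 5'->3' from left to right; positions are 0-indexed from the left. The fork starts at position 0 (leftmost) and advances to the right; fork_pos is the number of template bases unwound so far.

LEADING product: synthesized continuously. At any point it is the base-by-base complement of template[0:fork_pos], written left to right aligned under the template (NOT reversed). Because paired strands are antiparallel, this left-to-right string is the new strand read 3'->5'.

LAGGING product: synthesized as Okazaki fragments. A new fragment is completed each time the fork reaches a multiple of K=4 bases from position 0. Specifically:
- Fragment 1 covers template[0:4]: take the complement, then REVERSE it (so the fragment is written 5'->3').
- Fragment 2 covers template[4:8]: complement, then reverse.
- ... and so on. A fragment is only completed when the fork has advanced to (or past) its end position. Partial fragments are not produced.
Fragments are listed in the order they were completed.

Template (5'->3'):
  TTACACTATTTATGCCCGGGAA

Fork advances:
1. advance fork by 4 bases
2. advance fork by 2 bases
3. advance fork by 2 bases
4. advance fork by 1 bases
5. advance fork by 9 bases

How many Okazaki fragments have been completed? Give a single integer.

Answer: 4

Derivation:
Step 1: advance 4 -> fork_pos = 0 + 4 = 4. Reached multiple(s) of 4: 4 -> fragment 1 completed (1 total).
Step 2: advance 2 -> fork_pos = 4 + 2 = 6. Next multiple of 4 is 8 (not reached); still 1 fragment(s).
Step 3: advance 2 -> fork_pos = 6 + 2 = 8. Reached multiple(s) of 4: 8 -> fragment 2 completed (2 total).
Step 4: advance 1 -> fork_pos = 8 + 1 = 9. Next multiple of 4 is 12 (not reached); still 2 fragment(s).
Step 5: advance 9 -> fork_pos = 9 + 9 = 18. Reached multiple(s) of 4: 12, 16 -> fragments 3-4 completed (4 total).
Check: final fork_pos = 18; the multiples of 4 that are <= 18 are 4..16 -> 18 // 4 = 4 completed fragment(s).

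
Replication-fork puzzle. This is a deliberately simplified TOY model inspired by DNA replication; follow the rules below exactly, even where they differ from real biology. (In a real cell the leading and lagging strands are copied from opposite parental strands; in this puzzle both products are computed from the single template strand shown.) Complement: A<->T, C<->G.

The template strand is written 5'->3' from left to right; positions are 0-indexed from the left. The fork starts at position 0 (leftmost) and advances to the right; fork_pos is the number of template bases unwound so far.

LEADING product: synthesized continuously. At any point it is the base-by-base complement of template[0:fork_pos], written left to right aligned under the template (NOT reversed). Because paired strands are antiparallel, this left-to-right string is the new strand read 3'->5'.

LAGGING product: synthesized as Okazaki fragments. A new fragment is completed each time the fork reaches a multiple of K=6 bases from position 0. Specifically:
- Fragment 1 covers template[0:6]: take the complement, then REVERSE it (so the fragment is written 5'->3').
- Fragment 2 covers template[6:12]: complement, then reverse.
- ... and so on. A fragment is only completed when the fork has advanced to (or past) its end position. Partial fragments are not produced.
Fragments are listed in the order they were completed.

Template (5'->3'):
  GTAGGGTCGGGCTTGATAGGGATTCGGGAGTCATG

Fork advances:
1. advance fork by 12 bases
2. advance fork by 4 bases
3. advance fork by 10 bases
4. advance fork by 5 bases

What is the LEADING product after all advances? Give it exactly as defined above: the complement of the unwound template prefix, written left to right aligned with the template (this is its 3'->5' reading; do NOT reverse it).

Answer: CATCCCAGCCCGAACTATCCCTAAGCCCTCA

Derivation:
Step 1: advance 12 -> fork_pos = 0 + 12 = 12.
Step 2: advance 4 -> fork_pos = 12 + 4 = 16.
Step 3: advance 10 -> fork_pos = 16 + 10 = 26.
Step 4: advance 5 -> fork_pos = 26 + 5 = 31.
Unwound prefix: template[0:31] = GTAGGGTCGGGCTTGATAGGGATTCGGGAGT
Complement it base by base (A<->T, C<->G), keeping left-to-right order:
  [0:5] GTAGG -> CATCC
  [5:10] GTCGG -> CAGCC
  [10:15] GCTTG -> CGAAC
  [15:20] ATAGG -> TATCC
  [20:25] GATTC -> CTAAG
  [25:30] GGGAG -> CCCTC
  [30:31] T -> A
Concatenate: CATCCCAGCCCGAACTATCCCTAAGCCCTCA (length 31; written aligned with the template, i.e. 3'->5').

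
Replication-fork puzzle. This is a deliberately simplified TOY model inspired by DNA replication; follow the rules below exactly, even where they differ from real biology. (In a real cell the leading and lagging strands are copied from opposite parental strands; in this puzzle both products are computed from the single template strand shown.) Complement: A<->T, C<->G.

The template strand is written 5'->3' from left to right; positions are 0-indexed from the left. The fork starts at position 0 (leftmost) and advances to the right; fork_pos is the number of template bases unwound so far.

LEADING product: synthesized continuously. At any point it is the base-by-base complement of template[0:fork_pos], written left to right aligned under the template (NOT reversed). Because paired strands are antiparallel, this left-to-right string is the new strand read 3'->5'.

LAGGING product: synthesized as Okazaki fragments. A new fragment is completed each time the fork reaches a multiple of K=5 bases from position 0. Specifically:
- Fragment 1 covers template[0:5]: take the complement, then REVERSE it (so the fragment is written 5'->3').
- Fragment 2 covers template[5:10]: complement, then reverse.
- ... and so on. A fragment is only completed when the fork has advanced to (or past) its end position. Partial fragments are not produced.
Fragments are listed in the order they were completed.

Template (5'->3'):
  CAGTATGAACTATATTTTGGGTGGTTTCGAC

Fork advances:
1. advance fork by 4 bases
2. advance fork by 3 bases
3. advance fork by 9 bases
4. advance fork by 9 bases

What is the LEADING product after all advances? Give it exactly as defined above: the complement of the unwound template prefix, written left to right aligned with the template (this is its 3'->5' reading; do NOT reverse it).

Step 1: advance 4 -> fork_pos = 0 + 4 = 4.
Step 2: advance 3 -> fork_pos = 4 + 3 = 7.
Step 3: advance 9 -> fork_pos = 7 + 9 = 16.
Step 4: advance 9 -> fork_pos = 16 + 9 = 25.
Unwound prefix: template[0:25] = CAGTATGAACTATATTTTGGGTGGT
Complement it base by base (A<->T, C<->G), keeping left-to-right order:
  [0:5] CAGTA -> GTCAT
  [5:10] TGAAC -> ACTTG
  [10:15] TATAT -> ATATA
  [15:20] TTTGG -> AAACC
  [20:25] GTGGT -> CACCA
Concatenate: GTCATACTTGATATAAAACCCACCA (length 25; written aligned with the template, i.e. 3'->5').

Answer: GTCATACTTGATATAAAACCCACCA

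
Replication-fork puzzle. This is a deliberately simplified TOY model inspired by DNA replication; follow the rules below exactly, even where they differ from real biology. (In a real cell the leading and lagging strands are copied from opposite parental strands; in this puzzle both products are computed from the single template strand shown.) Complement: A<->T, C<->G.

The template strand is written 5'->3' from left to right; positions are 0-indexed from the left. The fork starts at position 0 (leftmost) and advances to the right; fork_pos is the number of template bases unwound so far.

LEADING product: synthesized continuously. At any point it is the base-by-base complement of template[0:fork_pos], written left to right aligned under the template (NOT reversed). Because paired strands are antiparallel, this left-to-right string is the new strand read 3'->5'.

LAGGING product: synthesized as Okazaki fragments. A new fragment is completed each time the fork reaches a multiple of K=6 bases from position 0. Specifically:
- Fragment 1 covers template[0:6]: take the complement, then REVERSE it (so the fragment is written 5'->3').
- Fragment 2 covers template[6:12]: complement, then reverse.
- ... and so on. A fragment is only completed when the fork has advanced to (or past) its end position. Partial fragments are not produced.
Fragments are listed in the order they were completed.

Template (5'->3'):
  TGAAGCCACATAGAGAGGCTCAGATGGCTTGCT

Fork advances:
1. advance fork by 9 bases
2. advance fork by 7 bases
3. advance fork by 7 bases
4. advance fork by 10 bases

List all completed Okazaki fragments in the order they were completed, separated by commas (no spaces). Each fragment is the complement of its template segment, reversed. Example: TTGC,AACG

Answer: GCTTCA,TATGTG,CCTCTC,TCTGAG,AAGCCA

Derivation:
Step 1: advance 9 -> fork_pos = 0 + 9 = 9. Reached multiple(s) of 6: 6 -> fragment 1 completed (1 total).
Step 2: advance 7 -> fork_pos = 9 + 7 = 16. Reached multiple(s) of 6: 12 -> fragment 2 completed (2 total).
Step 3: advance 7 -> fork_pos = 16 + 7 = 23. Reached multiple(s) of 6: 18 -> fragment 3 completed (3 total).
Step 4: advance 10 -> fork_pos = 23 + 10 = 33. Reached multiple(s) of 6: 24, 30 -> fragments 4-5 completed (5 total).
Final fork_pos = 33, so 5 fragment(s) are complete. Build each: template segment -> complement -> reverse.
Fragment 1: template[0:6] = TGAAGC -> complement ACTTCG -> reversed GCTTCA
Fragment 2: template[6:12] = CACATA -> complement GTGTAT -> reversed TATGTG
Fragment 3: template[12:18] = GAGAGG -> complement CTCTCC -> reversed CCTCTC
Fragment 4: template[18:24] = CTCAGA -> complement GAGTCT -> reversed TCTGAG
Fragment 5: template[24:30] = TGGCTT -> complement ACCGAA -> reversed AAGCCA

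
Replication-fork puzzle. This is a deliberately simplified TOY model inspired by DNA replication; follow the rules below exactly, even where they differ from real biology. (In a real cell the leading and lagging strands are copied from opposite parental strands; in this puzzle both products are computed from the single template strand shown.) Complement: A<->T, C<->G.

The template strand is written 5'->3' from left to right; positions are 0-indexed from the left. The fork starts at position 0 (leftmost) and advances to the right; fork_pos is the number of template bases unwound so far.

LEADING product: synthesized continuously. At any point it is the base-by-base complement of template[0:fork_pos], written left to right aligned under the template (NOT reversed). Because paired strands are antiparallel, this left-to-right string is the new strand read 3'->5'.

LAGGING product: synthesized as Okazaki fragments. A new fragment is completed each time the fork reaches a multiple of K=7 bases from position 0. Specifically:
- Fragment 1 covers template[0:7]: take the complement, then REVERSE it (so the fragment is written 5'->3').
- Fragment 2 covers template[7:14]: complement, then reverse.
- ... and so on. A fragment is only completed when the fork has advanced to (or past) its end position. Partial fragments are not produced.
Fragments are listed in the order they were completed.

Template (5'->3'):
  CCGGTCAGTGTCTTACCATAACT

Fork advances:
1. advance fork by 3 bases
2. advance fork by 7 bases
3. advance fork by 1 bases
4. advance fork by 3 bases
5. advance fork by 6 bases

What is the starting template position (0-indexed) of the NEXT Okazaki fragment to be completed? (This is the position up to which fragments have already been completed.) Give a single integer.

Answer: 14

Derivation:
Step 1: advance 3 -> fork_pos = 0 + 3 = 3. Next multiple of 7 is 7 (not reached); still 0 fragment(s).
Step 2: advance 7 -> fork_pos = 3 + 7 = 10. Reached multiple(s) of 7: 7 -> fragment 1 completed (1 total).
Step 3: advance 1 -> fork_pos = 10 + 1 = 11. Next multiple of 7 is 14 (not reached); still 1 fragment(s).
Step 4: advance 3 -> fork_pos = 11 + 3 = 14. Reached multiple(s) of 7: 14 -> fragment 2 completed (2 total).
Step 5: advance 6 -> fork_pos = 14 + 6 = 20. Next multiple of 7 is 21 (not reached); still 2 fragment(s).
2 fragment(s) completed, covering template[0:14] (2 x 7 = 14). The next fragment, fragment 3, covers template[14:21], so it starts at position 14.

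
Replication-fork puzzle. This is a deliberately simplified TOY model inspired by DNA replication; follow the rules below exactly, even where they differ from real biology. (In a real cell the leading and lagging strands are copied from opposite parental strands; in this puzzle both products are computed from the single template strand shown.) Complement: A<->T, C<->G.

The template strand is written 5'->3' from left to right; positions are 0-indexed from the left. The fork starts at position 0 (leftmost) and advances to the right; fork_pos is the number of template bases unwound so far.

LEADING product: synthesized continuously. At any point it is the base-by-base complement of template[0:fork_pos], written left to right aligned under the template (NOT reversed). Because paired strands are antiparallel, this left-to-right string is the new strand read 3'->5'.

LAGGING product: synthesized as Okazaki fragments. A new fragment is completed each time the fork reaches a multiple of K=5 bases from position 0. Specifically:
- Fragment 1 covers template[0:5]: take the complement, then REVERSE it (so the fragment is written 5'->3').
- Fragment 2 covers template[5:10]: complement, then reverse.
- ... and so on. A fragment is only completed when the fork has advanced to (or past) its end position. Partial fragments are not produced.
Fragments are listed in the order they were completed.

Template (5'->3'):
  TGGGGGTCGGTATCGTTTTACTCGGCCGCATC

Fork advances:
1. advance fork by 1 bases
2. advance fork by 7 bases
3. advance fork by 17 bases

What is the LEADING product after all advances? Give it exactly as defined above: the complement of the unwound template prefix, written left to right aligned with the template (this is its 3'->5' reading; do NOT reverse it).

Answer: ACCCCCAGCCATAGCAAAATGAGCC

Derivation:
Step 1: advance 1 -> fork_pos = 0 + 1 = 1.
Step 2: advance 7 -> fork_pos = 1 + 7 = 8.
Step 3: advance 17 -> fork_pos = 8 + 17 = 25.
Unwound prefix: template[0:25] = TGGGGGTCGGTATCGTTTTACTCGG
Complement it base by base (A<->T, C<->G), keeping left-to-right order:
  [0:5] TGGGG -> ACCCC
  [5:10] GTCGG -> CAGCC
  [10:15] TATCG -> ATAGC
  [15:20] TTTTA -> AAAAT
  [20:25] CTCGG -> GAGCC
Concatenate: ACCCCCAGCCATAGCAAAATGAGCC (length 25; written aligned with the template, i.e. 3'->5').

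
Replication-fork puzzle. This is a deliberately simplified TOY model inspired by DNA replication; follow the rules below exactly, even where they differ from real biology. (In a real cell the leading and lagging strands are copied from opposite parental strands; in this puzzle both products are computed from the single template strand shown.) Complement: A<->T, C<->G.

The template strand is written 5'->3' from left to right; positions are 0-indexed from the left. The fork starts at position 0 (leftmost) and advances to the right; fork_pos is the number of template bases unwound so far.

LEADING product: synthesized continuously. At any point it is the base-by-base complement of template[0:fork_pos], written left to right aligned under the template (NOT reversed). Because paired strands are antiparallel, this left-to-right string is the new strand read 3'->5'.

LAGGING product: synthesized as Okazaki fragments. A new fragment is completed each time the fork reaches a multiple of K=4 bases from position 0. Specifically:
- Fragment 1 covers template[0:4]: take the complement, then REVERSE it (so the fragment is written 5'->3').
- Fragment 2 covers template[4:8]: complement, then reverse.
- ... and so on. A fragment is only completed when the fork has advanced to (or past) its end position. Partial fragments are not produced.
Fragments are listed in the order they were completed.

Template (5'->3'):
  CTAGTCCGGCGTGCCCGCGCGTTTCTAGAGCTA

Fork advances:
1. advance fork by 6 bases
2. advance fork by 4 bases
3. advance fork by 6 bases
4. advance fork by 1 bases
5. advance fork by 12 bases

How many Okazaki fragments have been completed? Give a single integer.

Answer: 7

Derivation:
Step 1: advance 6 -> fork_pos = 0 + 6 = 6. Reached multiple(s) of 4: 4 -> fragment 1 completed (1 total).
Step 2: advance 4 -> fork_pos = 6 + 4 = 10. Reached multiple(s) of 4: 8 -> fragment 2 completed (2 total).
Step 3: advance 6 -> fork_pos = 10 + 6 = 16. Reached multiple(s) of 4: 12, 16 -> fragments 3-4 completed (4 total).
Step 4: advance 1 -> fork_pos = 16 + 1 = 17. Next multiple of 4 is 20 (not reached); still 4 fragment(s).
Step 5: advance 12 -> fork_pos = 17 + 12 = 29. Reached multiple(s) of 4: 20, 24, 28 -> fragments 5-7 completed (7 total).
Check: final fork_pos = 29; the multiples of 4 that are <= 29 are 4..28 -> 29 // 4 = 7 completed fragment(s).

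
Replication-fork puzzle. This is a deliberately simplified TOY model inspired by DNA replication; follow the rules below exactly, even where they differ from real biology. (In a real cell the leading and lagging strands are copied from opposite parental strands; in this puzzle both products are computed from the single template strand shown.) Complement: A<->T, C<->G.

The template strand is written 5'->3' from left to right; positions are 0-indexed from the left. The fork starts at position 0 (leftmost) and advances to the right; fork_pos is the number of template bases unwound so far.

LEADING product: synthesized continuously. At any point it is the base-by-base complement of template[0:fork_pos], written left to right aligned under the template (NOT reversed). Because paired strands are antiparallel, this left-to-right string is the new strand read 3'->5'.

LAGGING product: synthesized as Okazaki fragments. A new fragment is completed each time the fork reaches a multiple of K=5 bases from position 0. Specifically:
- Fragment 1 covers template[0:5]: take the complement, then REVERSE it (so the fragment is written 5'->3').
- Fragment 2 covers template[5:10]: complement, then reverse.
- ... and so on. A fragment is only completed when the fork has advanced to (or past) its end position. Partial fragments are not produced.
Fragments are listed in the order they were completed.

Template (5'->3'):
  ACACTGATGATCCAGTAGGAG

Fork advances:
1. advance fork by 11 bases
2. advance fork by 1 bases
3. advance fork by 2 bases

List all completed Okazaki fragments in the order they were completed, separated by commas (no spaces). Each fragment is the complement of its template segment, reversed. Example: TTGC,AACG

Answer: AGTGT,TCATC

Derivation:
Step 1: advance 11 -> fork_pos = 0 + 11 = 11. Reached multiple(s) of 5: 5, 10 -> fragments 1-2 completed (2 total).
Step 2: advance 1 -> fork_pos = 11 + 1 = 12. Next multiple of 5 is 15 (not reached); still 2 fragment(s).
Step 3: advance 2 -> fork_pos = 12 + 2 = 14. Next multiple of 5 is 15 (not reached); still 2 fragment(s).
Final fork_pos = 14, so 2 fragment(s) are complete. Build each: template segment -> complement -> reverse.
Fragment 1: template[0:5] = ACACT -> complement TGTGA -> reversed AGTGT
Fragment 2: template[5:10] = GATGA -> complement CTACT -> reversed TCATC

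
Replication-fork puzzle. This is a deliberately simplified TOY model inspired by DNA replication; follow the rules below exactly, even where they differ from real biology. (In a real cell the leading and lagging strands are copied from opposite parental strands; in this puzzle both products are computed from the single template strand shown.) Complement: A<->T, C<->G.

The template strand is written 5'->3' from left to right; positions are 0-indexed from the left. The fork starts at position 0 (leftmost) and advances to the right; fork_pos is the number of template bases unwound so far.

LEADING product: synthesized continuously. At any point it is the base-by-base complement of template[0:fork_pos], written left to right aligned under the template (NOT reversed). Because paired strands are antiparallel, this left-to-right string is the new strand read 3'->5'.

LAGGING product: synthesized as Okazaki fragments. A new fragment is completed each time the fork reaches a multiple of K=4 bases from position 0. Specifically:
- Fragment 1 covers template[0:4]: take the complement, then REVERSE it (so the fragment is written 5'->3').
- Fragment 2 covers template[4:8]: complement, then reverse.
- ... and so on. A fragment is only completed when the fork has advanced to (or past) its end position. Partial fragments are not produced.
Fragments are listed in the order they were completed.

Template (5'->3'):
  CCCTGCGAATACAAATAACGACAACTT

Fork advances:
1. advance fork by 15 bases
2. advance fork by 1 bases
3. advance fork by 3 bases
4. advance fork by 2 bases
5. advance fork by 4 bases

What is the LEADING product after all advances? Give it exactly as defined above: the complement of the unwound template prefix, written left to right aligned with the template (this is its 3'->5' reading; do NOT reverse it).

Answer: GGGACGCTTATGTTTATTGCTGTTG

Derivation:
Step 1: advance 15 -> fork_pos = 0 + 15 = 15.
Step 2: advance 1 -> fork_pos = 15 + 1 = 16.
Step 3: advance 3 -> fork_pos = 16 + 3 = 19.
Step 4: advance 2 -> fork_pos = 19 + 2 = 21.
Step 5: advance 4 -> fork_pos = 21 + 4 = 25.
Unwound prefix: template[0:25] = CCCTGCGAATACAAATAACGACAAC
Complement it base by base (A<->T, C<->G), keeping left-to-right order:
  [0:5] CCCTG -> GGGAC
  [5:10] CGAAT -> GCTTA
  [10:15] ACAAA -> TGTTT
  [15:20] TAACG -> ATTGC
  [20:25] ACAAC -> TGTTG
Concatenate: GGGACGCTTATGTTTATTGCTGTTG (length 25; written aligned with the template, i.e. 3'->5').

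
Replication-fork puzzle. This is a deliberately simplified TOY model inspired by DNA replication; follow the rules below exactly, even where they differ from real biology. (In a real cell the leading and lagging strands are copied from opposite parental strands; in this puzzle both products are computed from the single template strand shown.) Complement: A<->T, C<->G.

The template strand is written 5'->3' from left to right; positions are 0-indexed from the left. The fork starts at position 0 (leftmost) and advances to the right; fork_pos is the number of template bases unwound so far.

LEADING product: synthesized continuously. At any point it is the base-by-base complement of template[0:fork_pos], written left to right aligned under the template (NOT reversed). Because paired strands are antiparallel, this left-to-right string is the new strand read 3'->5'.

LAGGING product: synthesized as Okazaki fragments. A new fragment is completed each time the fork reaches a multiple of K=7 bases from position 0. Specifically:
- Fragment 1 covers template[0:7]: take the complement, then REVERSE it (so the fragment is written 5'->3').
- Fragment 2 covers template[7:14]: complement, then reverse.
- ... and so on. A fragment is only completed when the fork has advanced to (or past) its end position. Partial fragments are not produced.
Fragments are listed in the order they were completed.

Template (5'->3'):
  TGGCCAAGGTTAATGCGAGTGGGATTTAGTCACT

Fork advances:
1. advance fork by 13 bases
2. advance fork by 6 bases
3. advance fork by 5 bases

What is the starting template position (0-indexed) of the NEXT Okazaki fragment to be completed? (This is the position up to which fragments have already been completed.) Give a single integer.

Step 1: advance 13 -> fork_pos = 0 + 13 = 13. Reached multiple(s) of 7: 7 -> fragment 1 completed (1 total).
Step 2: advance 6 -> fork_pos = 13 + 6 = 19. Reached multiple(s) of 7: 14 -> fragment 2 completed (2 total).
Step 3: advance 5 -> fork_pos = 19 + 5 = 24. Reached multiple(s) of 7: 21 -> fragment 3 completed (3 total).
3 fragment(s) completed, covering template[0:21] (3 x 7 = 21). The next fragment, fragment 4, covers template[21:28], so it starts at position 21.

Answer: 21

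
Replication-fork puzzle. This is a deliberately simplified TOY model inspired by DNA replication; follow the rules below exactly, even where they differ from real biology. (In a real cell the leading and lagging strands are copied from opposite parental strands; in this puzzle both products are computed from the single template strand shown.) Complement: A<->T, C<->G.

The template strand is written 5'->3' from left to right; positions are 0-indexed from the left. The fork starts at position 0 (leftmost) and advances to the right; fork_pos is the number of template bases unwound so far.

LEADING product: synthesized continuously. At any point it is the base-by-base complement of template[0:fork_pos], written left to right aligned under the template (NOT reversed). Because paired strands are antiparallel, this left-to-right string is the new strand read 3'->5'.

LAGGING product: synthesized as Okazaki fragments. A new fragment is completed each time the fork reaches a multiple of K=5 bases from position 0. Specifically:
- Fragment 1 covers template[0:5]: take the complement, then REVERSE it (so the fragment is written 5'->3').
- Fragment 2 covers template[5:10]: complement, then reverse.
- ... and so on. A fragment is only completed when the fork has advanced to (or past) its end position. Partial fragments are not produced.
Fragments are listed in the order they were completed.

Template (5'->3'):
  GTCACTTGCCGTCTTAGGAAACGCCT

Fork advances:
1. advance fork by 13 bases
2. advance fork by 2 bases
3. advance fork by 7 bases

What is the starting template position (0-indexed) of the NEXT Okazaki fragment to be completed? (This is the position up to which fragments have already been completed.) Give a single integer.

Answer: 20

Derivation:
Step 1: advance 13 -> fork_pos = 0 + 13 = 13. Reached multiple(s) of 5: 5, 10 -> fragments 1-2 completed (2 total).
Step 2: advance 2 -> fork_pos = 13 + 2 = 15. Reached multiple(s) of 5: 15 -> fragment 3 completed (3 total).
Step 3: advance 7 -> fork_pos = 15 + 7 = 22. Reached multiple(s) of 5: 20 -> fragment 4 completed (4 total).
4 fragment(s) completed, covering template[0:20] (4 x 5 = 20). The next fragment, fragment 5, covers template[20:25], so it starts at position 20.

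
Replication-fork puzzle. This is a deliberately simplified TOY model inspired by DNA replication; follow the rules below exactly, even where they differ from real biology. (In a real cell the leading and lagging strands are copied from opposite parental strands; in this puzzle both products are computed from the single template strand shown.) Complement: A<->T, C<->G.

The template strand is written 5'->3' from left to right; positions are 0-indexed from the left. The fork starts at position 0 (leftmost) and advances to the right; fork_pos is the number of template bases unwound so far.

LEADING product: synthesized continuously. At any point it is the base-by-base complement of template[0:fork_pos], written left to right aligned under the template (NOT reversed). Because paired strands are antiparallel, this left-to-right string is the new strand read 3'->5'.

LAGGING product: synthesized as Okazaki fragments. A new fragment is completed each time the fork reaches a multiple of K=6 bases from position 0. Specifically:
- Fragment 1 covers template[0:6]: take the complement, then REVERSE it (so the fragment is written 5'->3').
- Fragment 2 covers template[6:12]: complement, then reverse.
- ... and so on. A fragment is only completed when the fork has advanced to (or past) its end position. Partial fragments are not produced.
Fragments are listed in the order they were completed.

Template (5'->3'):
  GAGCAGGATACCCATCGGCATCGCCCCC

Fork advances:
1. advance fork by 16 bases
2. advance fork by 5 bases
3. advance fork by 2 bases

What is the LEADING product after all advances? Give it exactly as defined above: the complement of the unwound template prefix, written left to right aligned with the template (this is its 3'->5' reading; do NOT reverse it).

Step 1: advance 16 -> fork_pos = 0 + 16 = 16.
Step 2: advance 5 -> fork_pos = 16 + 5 = 21.
Step 3: advance 2 -> fork_pos = 21 + 2 = 23.
Unwound prefix: template[0:23] = GAGCAGGATACCCATCGGCATCG
Complement it base by base (A<->T, C<->G), keeping left-to-right order:
  [0:5] GAGCA -> CTCGT
  [5:10] GGATA -> CCTAT
  [10:15] CCCAT -> GGGTA
  [15:20] CGGCA -> GCCGT
  [20:23] TCG -> AGC
Concatenate: CTCGTCCTATGGGTAGCCGTAGC (length 23; written aligned with the template, i.e. 3'->5').

Answer: CTCGTCCTATGGGTAGCCGTAGC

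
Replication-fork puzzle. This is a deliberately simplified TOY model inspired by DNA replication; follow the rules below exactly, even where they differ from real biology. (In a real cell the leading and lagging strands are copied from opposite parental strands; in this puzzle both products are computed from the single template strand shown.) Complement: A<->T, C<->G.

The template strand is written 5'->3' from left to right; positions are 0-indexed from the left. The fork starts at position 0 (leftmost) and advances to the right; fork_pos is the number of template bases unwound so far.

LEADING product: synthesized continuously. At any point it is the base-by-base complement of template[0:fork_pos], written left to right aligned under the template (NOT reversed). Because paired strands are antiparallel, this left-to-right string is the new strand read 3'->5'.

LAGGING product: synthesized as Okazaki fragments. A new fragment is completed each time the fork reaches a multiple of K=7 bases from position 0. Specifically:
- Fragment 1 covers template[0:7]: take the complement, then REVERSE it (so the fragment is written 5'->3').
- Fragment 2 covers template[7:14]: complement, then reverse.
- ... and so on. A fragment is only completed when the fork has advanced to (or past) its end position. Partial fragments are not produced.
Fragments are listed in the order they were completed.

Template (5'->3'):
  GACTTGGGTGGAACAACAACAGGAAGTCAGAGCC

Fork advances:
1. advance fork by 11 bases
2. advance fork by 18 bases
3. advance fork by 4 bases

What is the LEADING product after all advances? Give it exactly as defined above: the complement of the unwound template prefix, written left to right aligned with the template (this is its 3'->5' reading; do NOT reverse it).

Step 1: advance 11 -> fork_pos = 0 + 11 = 11.
Step 2: advance 18 -> fork_pos = 11 + 18 = 29.
Step 3: advance 4 -> fork_pos = 29 + 4 = 33.
Unwound prefix: template[0:33] = GACTTGGGTGGAACAACAACAGGAAGTCAGAGC
Complement it base by base (A<->T, C<->G), keeping left-to-right order:
  [0:5] GACTT -> CTGAA
  [5:10] GGGTG -> CCCAC
  [10:15] GAACA -> CTTGT
  [15:20] ACAAC -> TGTTG
  [20:25] AGGAA -> TCCTT
  [25:30] GTCAG -> CAGTC
  [30:33] AGC -> TCG
Concatenate: CTGAACCCACCTTGTTGTTGTCCTTCAGTCTCG (length 33; written aligned with the template, i.e. 3'->5').

Answer: CTGAACCCACCTTGTTGTTGTCCTTCAGTCTCG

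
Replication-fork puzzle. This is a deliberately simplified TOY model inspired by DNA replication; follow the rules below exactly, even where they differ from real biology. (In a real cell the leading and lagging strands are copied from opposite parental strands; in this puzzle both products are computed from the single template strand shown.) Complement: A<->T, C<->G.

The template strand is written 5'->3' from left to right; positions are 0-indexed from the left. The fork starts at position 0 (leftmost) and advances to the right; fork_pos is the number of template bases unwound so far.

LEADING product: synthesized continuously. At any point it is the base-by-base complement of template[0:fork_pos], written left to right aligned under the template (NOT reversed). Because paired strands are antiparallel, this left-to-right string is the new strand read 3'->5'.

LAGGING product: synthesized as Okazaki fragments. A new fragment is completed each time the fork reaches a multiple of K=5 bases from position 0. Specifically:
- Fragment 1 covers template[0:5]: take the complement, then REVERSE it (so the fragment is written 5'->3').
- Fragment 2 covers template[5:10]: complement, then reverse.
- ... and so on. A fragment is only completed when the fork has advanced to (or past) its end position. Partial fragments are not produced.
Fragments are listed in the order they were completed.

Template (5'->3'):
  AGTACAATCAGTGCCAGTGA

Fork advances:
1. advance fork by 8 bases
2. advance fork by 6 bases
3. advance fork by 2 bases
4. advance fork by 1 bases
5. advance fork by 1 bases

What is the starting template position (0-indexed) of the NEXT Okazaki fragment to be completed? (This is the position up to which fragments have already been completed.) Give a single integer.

Answer: 15

Derivation:
Step 1: advance 8 -> fork_pos = 0 + 8 = 8. Reached multiple(s) of 5: 5 -> fragment 1 completed (1 total).
Step 2: advance 6 -> fork_pos = 8 + 6 = 14. Reached multiple(s) of 5: 10 -> fragment 2 completed (2 total).
Step 3: advance 2 -> fork_pos = 14 + 2 = 16. Reached multiple(s) of 5: 15 -> fragment 3 completed (3 total).
Step 4: advance 1 -> fork_pos = 16 + 1 = 17. Next multiple of 5 is 20 (not reached); still 3 fragment(s).
Step 5: advance 1 -> fork_pos = 17 + 1 = 18. Next multiple of 5 is 20 (not reached); still 3 fragment(s).
3 fragment(s) completed, covering template[0:15] (3 x 5 = 15). The next fragment, fragment 4, covers template[15:20], so it starts at position 15.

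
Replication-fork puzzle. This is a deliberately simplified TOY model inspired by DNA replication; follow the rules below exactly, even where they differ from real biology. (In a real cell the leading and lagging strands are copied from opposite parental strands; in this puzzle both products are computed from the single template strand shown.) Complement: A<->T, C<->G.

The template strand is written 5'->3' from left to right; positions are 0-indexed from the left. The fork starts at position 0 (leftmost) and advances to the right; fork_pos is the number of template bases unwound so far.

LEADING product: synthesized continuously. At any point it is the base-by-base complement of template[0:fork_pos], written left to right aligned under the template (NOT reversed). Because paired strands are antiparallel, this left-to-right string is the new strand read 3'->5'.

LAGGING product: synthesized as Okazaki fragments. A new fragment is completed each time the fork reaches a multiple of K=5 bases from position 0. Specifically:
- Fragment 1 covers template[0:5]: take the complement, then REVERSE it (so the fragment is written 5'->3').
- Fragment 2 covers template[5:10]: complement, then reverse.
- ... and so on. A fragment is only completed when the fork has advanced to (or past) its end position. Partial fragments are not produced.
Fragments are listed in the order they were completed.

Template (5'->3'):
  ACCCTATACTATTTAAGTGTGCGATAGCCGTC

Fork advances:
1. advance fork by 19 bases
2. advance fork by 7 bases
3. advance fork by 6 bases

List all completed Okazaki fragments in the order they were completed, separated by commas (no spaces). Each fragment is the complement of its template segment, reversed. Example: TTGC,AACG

Answer: AGGGT,AGTAT,TAAAT,ACACT,ATCGC,CGGCT

Derivation:
Step 1: advance 19 -> fork_pos = 0 + 19 = 19. Reached multiple(s) of 5: 5, 10, 15 -> fragments 1-3 completed (3 total).
Step 2: advance 7 -> fork_pos = 19 + 7 = 26. Reached multiple(s) of 5: 20, 25 -> fragments 4-5 completed (5 total).
Step 3: advance 6 -> fork_pos = 26 + 6 = 32. Reached multiple(s) of 5: 30 -> fragment 6 completed (6 total).
Final fork_pos = 32, so 6 fragment(s) are complete. Build each: template segment -> complement -> reverse.
Fragment 1: template[0:5] = ACCCT -> complement TGGGA -> reversed AGGGT
Fragment 2: template[5:10] = ATACT -> complement TATGA -> reversed AGTAT
Fragment 3: template[10:15] = ATTTA -> complement TAAAT -> reversed TAAAT
Fragment 4: template[15:20] = AGTGT -> complement TCACA -> reversed ACACT
Fragment 5: template[20:25] = GCGAT -> complement CGCTA -> reversed ATCGC
Fragment 6: template[25:30] = AGCCG -> complement TCGGC -> reversed CGGCT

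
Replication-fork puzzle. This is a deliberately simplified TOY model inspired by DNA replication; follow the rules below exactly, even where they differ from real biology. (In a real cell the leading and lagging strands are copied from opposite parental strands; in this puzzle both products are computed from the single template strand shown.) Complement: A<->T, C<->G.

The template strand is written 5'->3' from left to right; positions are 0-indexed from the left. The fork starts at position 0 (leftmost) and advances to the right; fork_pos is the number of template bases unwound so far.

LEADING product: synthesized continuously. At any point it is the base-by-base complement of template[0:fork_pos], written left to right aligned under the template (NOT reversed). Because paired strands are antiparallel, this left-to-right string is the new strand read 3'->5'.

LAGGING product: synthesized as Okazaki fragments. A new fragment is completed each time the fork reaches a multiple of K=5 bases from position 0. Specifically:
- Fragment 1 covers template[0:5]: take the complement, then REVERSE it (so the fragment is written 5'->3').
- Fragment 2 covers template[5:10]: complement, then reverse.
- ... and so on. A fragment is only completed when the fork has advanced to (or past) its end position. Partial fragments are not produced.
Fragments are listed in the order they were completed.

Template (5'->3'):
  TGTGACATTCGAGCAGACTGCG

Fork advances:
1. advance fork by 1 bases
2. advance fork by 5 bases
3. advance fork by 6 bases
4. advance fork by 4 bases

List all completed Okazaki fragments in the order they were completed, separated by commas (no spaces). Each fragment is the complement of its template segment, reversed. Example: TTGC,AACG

Step 1: advance 1 -> fork_pos = 0 + 1 = 1. Next multiple of 5 is 5 (not reached); still 0 fragment(s).
Step 2: advance 5 -> fork_pos = 1 + 5 = 6. Reached multiple(s) of 5: 5 -> fragment 1 completed (1 total).
Step 3: advance 6 -> fork_pos = 6 + 6 = 12. Reached multiple(s) of 5: 10 -> fragment 2 completed (2 total).
Step 4: advance 4 -> fork_pos = 12 + 4 = 16. Reached multiple(s) of 5: 15 -> fragment 3 completed (3 total).
Final fork_pos = 16, so 3 fragment(s) are complete. Build each: template segment -> complement -> reverse.
Fragment 1: template[0:5] = TGTGA -> complement ACACT -> reversed TCACA
Fragment 2: template[5:10] = CATTC -> complement GTAAG -> reversed GAATG
Fragment 3: template[10:15] = GAGCA -> complement CTCGT -> reversed TGCTC

Answer: TCACA,GAATG,TGCTC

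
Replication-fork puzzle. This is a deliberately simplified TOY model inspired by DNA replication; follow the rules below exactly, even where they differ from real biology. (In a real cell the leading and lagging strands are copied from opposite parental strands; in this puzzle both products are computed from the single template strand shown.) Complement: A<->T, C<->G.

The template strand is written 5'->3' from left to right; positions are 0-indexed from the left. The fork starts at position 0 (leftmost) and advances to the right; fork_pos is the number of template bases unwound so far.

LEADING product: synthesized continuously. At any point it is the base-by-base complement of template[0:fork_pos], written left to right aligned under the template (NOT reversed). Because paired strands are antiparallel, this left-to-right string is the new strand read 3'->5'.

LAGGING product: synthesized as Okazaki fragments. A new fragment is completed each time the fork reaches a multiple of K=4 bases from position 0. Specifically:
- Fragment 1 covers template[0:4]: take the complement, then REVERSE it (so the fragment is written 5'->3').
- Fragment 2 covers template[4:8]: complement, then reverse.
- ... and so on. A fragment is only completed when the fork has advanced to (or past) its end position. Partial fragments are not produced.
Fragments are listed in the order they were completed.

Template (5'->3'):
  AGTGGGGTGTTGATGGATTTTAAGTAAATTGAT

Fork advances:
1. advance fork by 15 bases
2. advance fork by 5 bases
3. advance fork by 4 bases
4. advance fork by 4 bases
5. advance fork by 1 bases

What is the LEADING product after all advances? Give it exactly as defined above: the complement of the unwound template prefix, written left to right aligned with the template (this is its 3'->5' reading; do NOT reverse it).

Answer: TCACCCCACAACTACCTAAAATTCATTTA

Derivation:
Step 1: advance 15 -> fork_pos = 0 + 15 = 15.
Step 2: advance 5 -> fork_pos = 15 + 5 = 20.
Step 3: advance 4 -> fork_pos = 20 + 4 = 24.
Step 4: advance 4 -> fork_pos = 24 + 4 = 28.
Step 5: advance 1 -> fork_pos = 28 + 1 = 29.
Unwound prefix: template[0:29] = AGTGGGGTGTTGATGGATTTTAAGTAAAT
Complement it base by base (A<->T, C<->G), keeping left-to-right order:
  [0:5] AGTGG -> TCACC
  [5:10] GGTGT -> CCACA
  [10:15] TGATG -> ACTAC
  [15:20] GATTT -> CTAAA
  [20:25] TAAGT -> ATTCA
  [25:29] AAAT -> TTTA
Concatenate: TCACCCCACAACTACCTAAAATTCATTTA (length 29; written aligned with the template, i.e. 3'->5').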